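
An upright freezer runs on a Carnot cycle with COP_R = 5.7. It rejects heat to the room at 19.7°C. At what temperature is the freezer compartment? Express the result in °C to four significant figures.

For a Carnot refrigerator COP_R = T_C/(T_H − T_C), so T_C = COP·T_H/(1 + COP).
With T_H = 292.85 K, T_C = 5.7 × 292.85/6.700 = 249.14 K.
Converting, 249.14 K = -24.01°C.

-24.01 °C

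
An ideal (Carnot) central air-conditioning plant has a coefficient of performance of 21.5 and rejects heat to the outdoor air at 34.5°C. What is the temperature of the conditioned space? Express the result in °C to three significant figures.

20.8 °C

For a Carnot refrigerator COP_R = T_C/(T_H − T_C), so T_C = COP·T_H/(1 + COP).
With T_H = 307.65 K, T_C = 21.5 × 307.65/22.50 = 293.98 K.
Converting, 293.98 K = 20.83°C.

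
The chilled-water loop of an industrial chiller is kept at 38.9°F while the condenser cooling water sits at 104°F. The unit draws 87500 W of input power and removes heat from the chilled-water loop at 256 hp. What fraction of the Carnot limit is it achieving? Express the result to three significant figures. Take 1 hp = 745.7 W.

Converting, Q̇_C = 256.0 hp = 190900 W, so COP_actual = Q̇_C/Ẇ = 190900/87500 = 2.182.
In absolute terms T_C = 276.98 K and T_H = 313.15 K, so ΔT = 36.17 K.
COP_Carnot = T_C/ΔT = 276.98/36.17 = 7.659.
η_II = COP_actual/COP_Carnot = 2.182/7.659 = 0.2849.

0.285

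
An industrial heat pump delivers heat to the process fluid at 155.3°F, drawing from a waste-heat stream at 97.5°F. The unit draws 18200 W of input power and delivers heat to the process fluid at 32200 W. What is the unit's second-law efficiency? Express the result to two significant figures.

0.17

COP_actual = Q̇_H/Ẇ = 32200/18200 = 1.769.
In absolute terms T_C = 309.54 K and T_H = 341.65 K, so ΔT = 32.11 K.
COP_Carnot = T_H/ΔT = 341.65/32.11 = 10.64.
η_II = COP_actual/COP_Carnot = 1.769/10.64 = 0.1663.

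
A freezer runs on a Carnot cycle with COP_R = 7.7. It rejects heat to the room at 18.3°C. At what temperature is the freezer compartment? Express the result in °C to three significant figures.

-15.2 °C

For a Carnot refrigerator COP_R = T_C/(T_H − T_C), so T_C = COP·T_H/(1 + COP).
With T_H = 291.45 K, T_C = 7.7 × 291.45/8.700 = 257.95 K.
Converting, 257.95 K = -15.20°C.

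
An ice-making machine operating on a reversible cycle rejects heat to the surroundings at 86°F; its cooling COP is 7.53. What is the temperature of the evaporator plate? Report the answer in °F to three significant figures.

For a Carnot refrigerator COP_R = T_C/(T_H − T_C), so T_C = COP·T_H/(1 + COP).
With T_H = 303.15 K, T_C = 7.53 × 303.15/8.530 = 267.61 K.
Converting, 267.61 K = 22.03°F.

22.0 °F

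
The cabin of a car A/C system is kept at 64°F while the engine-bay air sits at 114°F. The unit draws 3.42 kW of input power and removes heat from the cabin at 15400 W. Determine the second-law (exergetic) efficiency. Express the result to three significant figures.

Converting, Q̇_C = 15400 W = 15.40 kW, so COP_actual = Q̇_C/Ẇ = 15.40/3.420 = 4.503.
In absolute terms T_C = 290.93 K and T_H = 318.71 K, so ΔT = 27.78 K.
COP_Carnot = T_C/ΔT = 290.93/27.78 = 10.47.
η_II = COP_actual/COP_Carnot = 4.503/10.47 = 0.4299.

0.430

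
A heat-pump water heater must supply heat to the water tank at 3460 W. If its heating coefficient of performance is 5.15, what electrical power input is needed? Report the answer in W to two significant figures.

Ẇ = Q̇_H/COP_HP = 3460/5.15 = 671.8 W.

670 W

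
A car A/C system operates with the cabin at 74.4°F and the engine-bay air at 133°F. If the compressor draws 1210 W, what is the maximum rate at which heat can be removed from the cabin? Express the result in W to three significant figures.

11000 W

In absolute terms T_C = 296.71 K and T_H = 329.26 K, so ΔT = 32.56 K.
COP_Carnot = T_C/ΔT = 296.71/32.56 = 9.114.
Q̇_max = COP_Carnot × Ẇ = 9.114 × 1210 W = 11030 W.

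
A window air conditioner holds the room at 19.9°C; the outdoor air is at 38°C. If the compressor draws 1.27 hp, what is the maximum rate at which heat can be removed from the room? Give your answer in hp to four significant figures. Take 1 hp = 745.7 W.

20.56 hp

In absolute terms T_C = 293.05 K and T_H = 311.15 K, so ΔT = 18.10 K.
COP_Carnot = T_C/ΔT = 293.05/18.10 = 16.19.
Q̇_max = COP_Carnot × Ẇ = 16.19 × 1.270 hp = 20.56 hp.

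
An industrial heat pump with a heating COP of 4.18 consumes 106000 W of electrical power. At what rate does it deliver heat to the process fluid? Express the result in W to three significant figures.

Q̇_H = COP_HP × Ẇ = 4.18 × 106000 = 443100 W.

443000 W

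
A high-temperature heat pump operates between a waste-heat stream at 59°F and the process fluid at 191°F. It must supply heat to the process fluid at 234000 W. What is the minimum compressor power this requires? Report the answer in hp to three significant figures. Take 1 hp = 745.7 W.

In absolute terms T_C = 288.15 K and T_H = 361.48 K, so ΔT = 73.33 K.
COP_Carnot = T_H/ΔT = 361.48/73.33 = 4.929.
Ẇ_min = Q̇/COP_Carnot = 234000/4.929 = 47470 W = 63.66 hp.

63.7 hp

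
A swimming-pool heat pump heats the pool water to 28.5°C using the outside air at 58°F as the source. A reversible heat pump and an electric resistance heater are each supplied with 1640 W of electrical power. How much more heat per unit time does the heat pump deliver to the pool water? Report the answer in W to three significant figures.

In absolute terms T_C = 287.59 K and T_H = 301.65 K, so ΔT = 14.06 K.
COP_Carnot = T_H/ΔT = 301.65/14.06 = 21.46.
The heat pump delivers Q̇_H = COP × Ẇ = 35200 W; the resistance heater delivers Ẇ = 1640 W.
Extra = (COP − 1)·Ẇ = 33560 W.

33600 W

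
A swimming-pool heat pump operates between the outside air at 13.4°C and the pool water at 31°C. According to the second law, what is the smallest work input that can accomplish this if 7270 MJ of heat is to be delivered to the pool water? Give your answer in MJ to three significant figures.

In absolute terms T_C = 286.55 K and T_H = 304.15 K, so ΔT = 17.60 K.
The reversible limit is COP_HP = T_H/ΔT = 17.28, so W_min = Q_H/COP = Q_H·ΔT/T_H.
W_min = 7270 × 17.60/304.15 = 420.7 MJ.

421 MJ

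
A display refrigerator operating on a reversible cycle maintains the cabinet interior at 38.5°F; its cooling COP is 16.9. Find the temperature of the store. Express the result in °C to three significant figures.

COP_R = T_C/(T_H − T_C) gives T_H − T_C = T_C/COP.
With T_C = 276.76 K, T_H = 276.76 × (1 + 1/16.9) = 293.14 K.
Converting, 293.14 K = 19.99°C.

20.0 °C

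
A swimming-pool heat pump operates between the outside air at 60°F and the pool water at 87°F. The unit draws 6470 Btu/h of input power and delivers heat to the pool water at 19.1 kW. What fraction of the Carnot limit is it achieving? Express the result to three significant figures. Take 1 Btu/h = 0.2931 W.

Converting, Q̇_H = 19.10 kW = 65170 Btu/h, so COP_actual = Q̇_H/Ẇ = 65170/6470 = 10.07.
In absolute terms T_C = 288.71 K and T_H = 303.71 K, so ΔT = 15.00 K.
COP_Carnot = T_H/ΔT = 303.71/15.00 = 20.25.
η_II = COP_actual/COP_Carnot = 10.07/20.25 = 0.4975.

0.497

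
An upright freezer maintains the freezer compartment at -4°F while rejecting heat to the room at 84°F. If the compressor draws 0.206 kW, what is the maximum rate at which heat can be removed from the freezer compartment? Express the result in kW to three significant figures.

1.07 kW

In absolute terms T_C = 253.15 K and T_H = 302.04 K, so ΔT = 48.89 K.
COP_Carnot = T_C/ΔT = 253.15/48.89 = 5.178.
Q̇_max = COP_Carnot × Ẇ = 5.178 × 0.2060 kW = 1.067 kW.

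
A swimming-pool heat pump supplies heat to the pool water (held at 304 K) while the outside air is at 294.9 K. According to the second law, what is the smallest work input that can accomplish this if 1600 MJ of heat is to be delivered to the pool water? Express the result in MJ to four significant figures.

The reservoir spacing is ΔT = 304 − 294.9 = 9.100 K.
The reversible limit is COP_HP = T_H/ΔT = 33.41, so W_min = Q_H/COP = Q_H·ΔT/T_H.
W_min = 1600 × 9.100/304.00 = 47.89 MJ.

47.89 MJ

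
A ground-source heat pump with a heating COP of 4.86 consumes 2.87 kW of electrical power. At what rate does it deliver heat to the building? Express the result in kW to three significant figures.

13.9 kW

Q̇_H = COP_HP × Ẇ = 4.86 × 2.870 = 13.95 kW.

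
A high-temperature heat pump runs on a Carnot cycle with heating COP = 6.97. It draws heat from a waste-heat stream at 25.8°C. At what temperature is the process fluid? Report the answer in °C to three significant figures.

COP_HP = T_H/(T_H − T_C) rearranges to T_H = COP·T_C/(COP − 1).
With T_C = 298.95 K, T_H = 6.97 × 298.95/5.970 = 349.03 K.
Converting, 349.03 K = 75.88°C.

75.9 °C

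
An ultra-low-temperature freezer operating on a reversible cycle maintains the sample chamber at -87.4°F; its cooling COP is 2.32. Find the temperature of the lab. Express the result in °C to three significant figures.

22.8 °C

COP_R = T_C/(T_H − T_C) gives T_H − T_C = T_C/COP.
With T_C = 206.82 K, T_H = 206.82 × (1 + 1/2.32) = 295.96 K.
Converting, 295.96 K = 22.81°C.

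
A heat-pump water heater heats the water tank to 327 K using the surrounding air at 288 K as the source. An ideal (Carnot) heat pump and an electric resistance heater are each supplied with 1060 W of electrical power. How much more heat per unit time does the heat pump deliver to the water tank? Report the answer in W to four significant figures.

The reservoir spacing is ΔT = 327 − 288 = 39.00 K.
COP_Carnot = T_H/ΔT = 327.00/39.00 = 8.385.
The heat pump delivers Q̇_H = COP × Ẇ = 8888 W; the resistance heater delivers Ẇ = 1060 W.
Extra = (COP − 1)·Ẇ = 7828 W.

7828 W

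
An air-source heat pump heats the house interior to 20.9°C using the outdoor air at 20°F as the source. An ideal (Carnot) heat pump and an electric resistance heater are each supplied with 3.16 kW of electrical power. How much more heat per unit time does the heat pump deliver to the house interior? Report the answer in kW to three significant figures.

30.5 kW

In absolute terms T_C = 266.48 K and T_H = 294.05 K, so ΔT = 27.57 K.
COP_Carnot = T_H/ΔT = 294.05/27.57 = 10.67.
The heat pump delivers Q̇_H = COP × Ẇ = 33.71 kW; the resistance heater delivers Ẇ = 3.160 kW.
Extra = (COP − 1)·Ẇ = 30.55 kW.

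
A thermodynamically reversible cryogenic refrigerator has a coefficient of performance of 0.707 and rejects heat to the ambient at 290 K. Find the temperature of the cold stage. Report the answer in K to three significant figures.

For a Carnot refrigerator COP_R = T_C/(T_H − T_C), so T_C = COP·T_H/(1 + COP).
With T_H = 290.00 K, T_C = 0.707 × 290.00/1.707 = 120.11 K.

120 K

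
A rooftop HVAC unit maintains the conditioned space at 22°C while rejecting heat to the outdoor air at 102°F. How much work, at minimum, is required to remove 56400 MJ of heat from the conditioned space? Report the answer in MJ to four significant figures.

3227 MJ

In absolute terms T_C = 295.15 K and T_H = 312.04 K, so ΔT = 16.89 K.
The reversible limit is COP_R = T_C/ΔT = 17.48, so W_min = Q_C/COP = Q_C·ΔT/T_C.
W_min = 56400 × 16.89/295.15 = 3227 MJ.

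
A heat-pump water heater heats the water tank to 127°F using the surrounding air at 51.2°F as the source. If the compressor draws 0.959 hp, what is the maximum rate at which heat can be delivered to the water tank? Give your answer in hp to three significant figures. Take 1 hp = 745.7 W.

7.42 hp

In absolute terms T_C = 283.82 K and T_H = 325.93 K, so ΔT = 42.11 K.
COP_Carnot = T_H/ΔT = 325.93/42.11 = 7.740.
Q̇_max = COP_Carnot × Ẇ = 7.740 × 0.9590 hp = 7.422 hp.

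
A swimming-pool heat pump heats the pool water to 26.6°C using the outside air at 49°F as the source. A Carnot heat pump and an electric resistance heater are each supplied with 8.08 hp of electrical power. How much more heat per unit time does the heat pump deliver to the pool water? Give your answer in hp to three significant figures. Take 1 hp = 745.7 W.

In absolute terms T_C = 282.59 K and T_H = 299.75 K, so ΔT = 17.16 K.
COP_Carnot = T_H/ΔT = 299.75/17.16 = 17.47.
The heat pump delivers Q̇_H = COP × Ẇ = 141.2 hp; the resistance heater delivers Ẇ = 8.080 hp.
Extra = (COP − 1)·Ẇ = 133.1 hp.

133 hp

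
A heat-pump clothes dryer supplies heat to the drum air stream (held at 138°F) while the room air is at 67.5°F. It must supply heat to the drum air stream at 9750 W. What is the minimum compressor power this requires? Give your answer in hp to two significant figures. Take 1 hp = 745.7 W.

In absolute terms T_C = 292.87 K and T_H = 332.04 K, so ΔT = 39.17 K.
COP_Carnot = T_H/ΔT = 332.04/39.17 = 8.478.
Ẇ_min = Q̇/COP_Carnot = 9750/8.478 = 1150 W = 1.542 hp.

1.5 hp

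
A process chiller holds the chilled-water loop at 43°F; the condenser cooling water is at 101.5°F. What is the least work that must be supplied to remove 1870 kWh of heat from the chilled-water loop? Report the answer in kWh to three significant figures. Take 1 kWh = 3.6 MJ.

218 kWh

In absolute terms T_C = 279.26 K and T_H = 311.76 K, so ΔT = 32.50 K.
The reversible limit is COP_R = T_C/ΔT = 8.593, so W_min = Q_C/COP = Q_C·ΔT/T_C.
W_min = 1870 × 32.50/279.26 = 217.6 kWh.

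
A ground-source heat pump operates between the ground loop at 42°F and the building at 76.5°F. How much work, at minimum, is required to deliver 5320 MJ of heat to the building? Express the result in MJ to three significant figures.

In absolute terms T_C = 278.71 K and T_H = 297.87 K, so ΔT = 19.17 K.
The reversible limit is COP_HP = T_H/ΔT = 15.54, so W_min = Q_H/COP = Q_H·ΔT/T_H.
W_min = 5320 × 19.17/297.87 = 342.3 MJ.

342 MJ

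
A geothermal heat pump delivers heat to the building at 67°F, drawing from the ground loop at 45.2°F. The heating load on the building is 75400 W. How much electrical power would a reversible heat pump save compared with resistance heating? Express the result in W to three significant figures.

72300 W

In absolute terms T_C = 280.48 K and T_H = 292.59 K, so ΔT = 12.11 K.
COP_Carnot = T_H/ΔT = 292.59/12.11 = 24.16.
Resistance heating needs Ẇ_res = Q̇_H = 75400 W; the reversible heat pump needs only Ẇ_hp = Q̇_H/COP = 3121 W.
Saving = 75400 − 3121 = 72280 W.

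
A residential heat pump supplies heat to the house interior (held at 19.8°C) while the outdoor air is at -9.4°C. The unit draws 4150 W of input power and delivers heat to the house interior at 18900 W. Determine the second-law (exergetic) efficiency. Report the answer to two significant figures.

0.45

COP_actual = Q̇_H/Ẇ = 18900/4150 = 4.554.
In absolute terms T_C = 263.75 K and T_H = 292.95 K, so ΔT = 29.20 K.
COP_Carnot = T_H/ΔT = 292.95/29.20 = 10.03.
η_II = COP_actual/COP_Carnot = 4.554/10.03 = 0.4539.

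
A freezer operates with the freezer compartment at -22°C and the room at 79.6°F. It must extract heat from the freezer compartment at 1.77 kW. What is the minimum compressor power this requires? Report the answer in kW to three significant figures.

In absolute terms T_C = 251.15 K and T_H = 299.59 K, so ΔT = 48.44 K.
COP_Carnot = T_C/ΔT = 251.15/48.44 = 5.184.
Ẇ_min = Q̇/COP_Carnot = 1.770/5.184 = 0.3414 kW.

0.341 kW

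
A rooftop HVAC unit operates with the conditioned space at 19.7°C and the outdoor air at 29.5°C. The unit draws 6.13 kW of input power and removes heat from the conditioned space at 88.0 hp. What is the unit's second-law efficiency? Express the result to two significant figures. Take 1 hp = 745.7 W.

Converting, Q̇_C = 88.00 hp = 65.62 kW, so COP_actual = Q̇_C/Ẇ = 65.62/6.130 = 10.70.
In absolute terms T_C = 292.85 K and T_H = 302.65 K, so ΔT = 9.800 K.
COP_Carnot = T_C/ΔT = 292.85/9.800 = 29.88.
η_II = COP_actual/COP_Carnot = 10.70/29.88 = 0.3582.

0.36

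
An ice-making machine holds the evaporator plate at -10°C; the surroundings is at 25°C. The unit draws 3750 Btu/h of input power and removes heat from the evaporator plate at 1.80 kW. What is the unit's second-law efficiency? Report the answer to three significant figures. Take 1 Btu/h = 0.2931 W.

Converting, Q̇_C = 1.800 kW = 6141 Btu/h, so COP_actual = Q̇_C/Ẇ = 6141/3750 = 1.638.
In absolute terms T_C = 263.15 K and T_H = 298.15 K, so ΔT = 35.00 K.
COP_Carnot = T_C/ΔT = 263.15/35.00 = 7.519.
η_II = COP_actual/COP_Carnot = 1.638/7.519 = 0.2178.

0.218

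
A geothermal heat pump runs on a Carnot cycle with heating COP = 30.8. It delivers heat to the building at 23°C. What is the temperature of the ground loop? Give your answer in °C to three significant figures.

COP_HP = T_H/(T_H − T_C) gives T_H − T_C = T_H/COP.
With T_H = 296.15 K, T_C = 296.15 × (1 − 1/30.8) = 286.53 K.
Converting, 286.53 K = 13.38°C.

13.4 °C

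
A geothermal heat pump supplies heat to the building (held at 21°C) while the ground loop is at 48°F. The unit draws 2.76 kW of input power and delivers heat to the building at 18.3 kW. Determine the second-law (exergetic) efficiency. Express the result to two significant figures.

COP_actual = Q̇_H/Ẇ = 18.30/2.760 = 6.630.
In absolute terms T_C = 282.04 K and T_H = 294.15 K, so ΔT = 12.11 K.
COP_Carnot = T_H/ΔT = 294.15/12.11 = 24.29.
η_II = COP_actual/COP_Carnot = 6.630/24.29 = 0.2730.

0.27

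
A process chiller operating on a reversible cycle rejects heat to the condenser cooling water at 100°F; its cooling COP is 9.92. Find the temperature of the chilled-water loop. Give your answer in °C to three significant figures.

9.30 °C

For a Carnot refrigerator COP_R = T_C/(T_H − T_C), so T_C = COP·T_H/(1 + COP).
With T_H = 310.93 K, T_C = 9.92 × 310.93/10.92 = 282.45 K.
Converting, 282.45 K = 9.30°C.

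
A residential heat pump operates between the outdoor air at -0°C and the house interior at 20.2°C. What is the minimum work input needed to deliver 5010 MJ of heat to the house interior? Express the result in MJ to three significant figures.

345 MJ

In absolute terms T_C = 273.15 K and T_H = 293.35 K, so ΔT = 20.20 K.
The reversible limit is COP_HP = T_H/ΔT = 14.52, so W_min = Q_H/COP = Q_H·ΔT/T_H.
W_min = 5010 × 20.20/293.35 = 345.0 MJ.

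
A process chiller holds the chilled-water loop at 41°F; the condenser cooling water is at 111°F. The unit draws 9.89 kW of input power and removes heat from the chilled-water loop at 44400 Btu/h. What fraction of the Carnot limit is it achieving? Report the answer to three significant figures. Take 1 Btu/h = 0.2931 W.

0.184

Converting, Q̇_C = 44400 Btu/h = 13.01 kW, so COP_actual = Q̇_C/Ẇ = 13.01/9.890 = 1.316.
In absolute terms T_C = 278.15 K and T_H = 317.04 K, so ΔT = 38.89 K.
COP_Carnot = T_C/ΔT = 278.15/38.89 = 7.152.
η_II = COP_actual/COP_Carnot = 1.316/7.152 = 0.1840.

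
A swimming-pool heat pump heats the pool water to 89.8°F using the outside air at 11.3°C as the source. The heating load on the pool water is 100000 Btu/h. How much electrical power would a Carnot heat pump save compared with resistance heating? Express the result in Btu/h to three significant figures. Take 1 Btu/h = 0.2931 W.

93200 Btu/h

In absolute terms T_C = 284.45 K and T_H = 305.26 K, so ΔT = 20.81 K.
COP_Carnot = T_H/ΔT = 305.26/20.81 = 14.67.
Resistance heating needs Ẇ_res = Q̇_H = 100000 Btu/h; the reversible heat pump needs only Ẇ_hp = Q̇_H/COP = 6817 Btu/h.
Saving = 100000 − 6817 = 93180 Btu/h.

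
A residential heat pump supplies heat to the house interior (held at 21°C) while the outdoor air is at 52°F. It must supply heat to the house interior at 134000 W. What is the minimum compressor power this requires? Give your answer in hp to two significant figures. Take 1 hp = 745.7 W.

6.0 hp

In absolute terms T_C = 284.26 K and T_H = 294.15 K, so ΔT = 9.889 K.
COP_Carnot = T_H/ΔT = 294.15/9.889 = 29.75.
Ẇ_min = Q̇/COP_Carnot = 134000/29.75 = 4505 W = 6.041 hp.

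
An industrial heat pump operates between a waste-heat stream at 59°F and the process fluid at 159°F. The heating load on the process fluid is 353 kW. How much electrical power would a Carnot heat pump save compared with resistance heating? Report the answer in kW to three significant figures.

In absolute terms T_C = 288.15 K and T_H = 343.71 K, so ΔT = 55.56 K.
COP_Carnot = T_H/ΔT = 343.71/55.56 = 6.187.
Resistance heating needs Ẇ_res = Q̇_H = 353.0 kW; the reversible heat pump needs only Ẇ_hp = Q̇_H/COP = 57.06 kW.
Saving = 353.0 − 57.06 = 295.9 kW.

296 kW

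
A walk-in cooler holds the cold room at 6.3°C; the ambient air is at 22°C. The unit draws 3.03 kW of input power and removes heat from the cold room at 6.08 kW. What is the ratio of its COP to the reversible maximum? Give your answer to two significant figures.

COP_actual = Q̇_C/Ẇ = 6.080/3.030 = 2.007.
In absolute terms T_C = 279.45 K and T_H = 295.15 K, so ΔT = 15.70 K.
COP_Carnot = T_C/ΔT = 279.45/15.70 = 17.80.
η_II = COP_actual/COP_Carnot = 2.007/17.80 = 0.1127.

0.11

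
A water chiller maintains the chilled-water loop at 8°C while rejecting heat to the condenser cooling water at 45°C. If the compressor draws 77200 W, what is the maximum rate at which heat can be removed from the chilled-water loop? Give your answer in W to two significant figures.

590000 W

In absolute terms T_C = 281.15 K and T_H = 318.15 K, so ΔT = 37.00 K.
COP_Carnot = T_C/ΔT = 281.15/37.00 = 7.599.
Q̇_max = COP_Carnot × Ẇ = 7.599 × 77200 W = 586600 W.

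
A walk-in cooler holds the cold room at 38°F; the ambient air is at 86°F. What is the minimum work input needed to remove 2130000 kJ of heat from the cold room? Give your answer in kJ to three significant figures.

205000 kJ

In absolute terms T_C = 276.48 K and T_H = 303.15 K, so ΔT = 26.67 K.
The reversible limit is COP_R = T_C/ΔT = 10.37, so W_min = Q_C/COP = Q_C·ΔT/T_C.
W_min = 2130000 × 26.67/276.48 = 205400 kJ.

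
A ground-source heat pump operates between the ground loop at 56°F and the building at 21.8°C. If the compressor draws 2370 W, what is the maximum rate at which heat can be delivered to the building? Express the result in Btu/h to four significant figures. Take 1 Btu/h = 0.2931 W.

281700 Btu/h

In absolute terms T_C = 286.48 K and T_H = 294.95 K, so ΔT = 8.467 K.
COP_Carnot = T_H/ΔT = 294.95/8.467 = 34.84.
Q̇_max = COP_Carnot × Ẇ = 34.84 × 2370 W = 82560 W = 281700 Btu/h.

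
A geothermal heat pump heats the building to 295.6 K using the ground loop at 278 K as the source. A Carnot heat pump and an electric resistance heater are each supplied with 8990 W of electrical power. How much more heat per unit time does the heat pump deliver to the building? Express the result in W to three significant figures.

142000 W

The reservoir spacing is ΔT = 295.6 − 278 = 17.60 K.
COP_Carnot = T_H/ΔT = 295.60/17.60 = 16.80.
The heat pump delivers Q̇_H = COP × Ẇ = 151000 W; the resistance heater delivers Ẇ = 8990 W.
Extra = (COP − 1)·Ẇ = 142000 W.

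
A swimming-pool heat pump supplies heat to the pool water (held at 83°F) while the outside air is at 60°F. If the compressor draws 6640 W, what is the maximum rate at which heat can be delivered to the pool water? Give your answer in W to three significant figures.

157000 W

In absolute terms T_C = 288.71 K and T_H = 301.48 K, so ΔT = 12.78 K.
COP_Carnot = T_H/ΔT = 301.48/12.78 = 23.59.
Q̇_max = COP_Carnot × Ẇ = 23.59 × 6640 W = 156700 W.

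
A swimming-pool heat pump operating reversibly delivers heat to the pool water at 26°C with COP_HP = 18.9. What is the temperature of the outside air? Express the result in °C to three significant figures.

COP_HP = T_H/(T_H − T_C) gives T_H − T_C = T_H/COP.
With T_H = 299.15 K, T_C = 299.15 × (1 − 1/18.9) = 283.32 K.
Converting, 283.32 K = 10.17°C.

10.2 °C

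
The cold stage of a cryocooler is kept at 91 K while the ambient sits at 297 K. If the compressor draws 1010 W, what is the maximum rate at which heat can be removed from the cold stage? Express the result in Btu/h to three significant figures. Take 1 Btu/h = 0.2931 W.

1520 Btu/h

The reservoir spacing is ΔT = 297 − 91 = 206.0 K.
COP_Carnot = T_C/ΔT = 91.00/206.0 = 0.4417.
Q̇_max = COP_Carnot × Ẇ = 0.4417 × 1010 W = 446.2 W = 1522 Btu/h.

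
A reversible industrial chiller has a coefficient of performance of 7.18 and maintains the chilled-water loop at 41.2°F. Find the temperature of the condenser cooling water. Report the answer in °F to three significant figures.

COP_R = T_C/(T_H − T_C) gives T_H − T_C = T_C/COP.
With T_C = 278.26 K, T_H = 278.26 × (1 + 1/7.18) = 317.02 K.
Converting, 317.02 K = 110.96°F.

111 °F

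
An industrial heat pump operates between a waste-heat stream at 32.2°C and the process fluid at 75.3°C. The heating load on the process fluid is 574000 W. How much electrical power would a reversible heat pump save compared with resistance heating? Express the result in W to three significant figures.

In absolute terms T_C = 305.35 K and T_H = 348.45 K, so ΔT = 43.10 K.
COP_Carnot = T_H/ΔT = 348.45/43.10 = 8.085.
Resistance heating needs Ẇ_res = Q̇_H = 574000 W; the reversible heat pump needs only Ẇ_hp = Q̇_H/COP = 71000 W.
Saving = 574000 − 71000 = 503000 W.

503000 W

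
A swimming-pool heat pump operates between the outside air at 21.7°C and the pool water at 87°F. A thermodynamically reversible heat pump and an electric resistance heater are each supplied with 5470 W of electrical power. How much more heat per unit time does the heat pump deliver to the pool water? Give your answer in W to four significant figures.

In absolute terms T_C = 294.85 K and T_H = 303.71 K, so ΔT = 8.856 K.
COP_Carnot = T_H/ΔT = 303.71/8.856 = 34.30.
The heat pump delivers Q̇_H = COP × Ẇ = 187600 W; the resistance heater delivers Ẇ = 5470 W.
Extra = (COP − 1)·Ẇ = 182100 W.

182100 W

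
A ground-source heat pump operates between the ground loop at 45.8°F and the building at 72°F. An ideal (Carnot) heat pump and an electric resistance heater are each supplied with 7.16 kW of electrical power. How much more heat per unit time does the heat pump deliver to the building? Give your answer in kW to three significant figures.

138 kW

In absolute terms T_C = 280.82 K and T_H = 295.37 K, so ΔT = 14.56 K.
COP_Carnot = T_H/ΔT = 295.37/14.56 = 20.29.
The heat pump delivers Q̇_H = COP × Ẇ = 145.3 kW; the resistance heater delivers Ẇ = 7.160 kW.
Extra = (COP − 1)·Ẇ = 138.1 kW.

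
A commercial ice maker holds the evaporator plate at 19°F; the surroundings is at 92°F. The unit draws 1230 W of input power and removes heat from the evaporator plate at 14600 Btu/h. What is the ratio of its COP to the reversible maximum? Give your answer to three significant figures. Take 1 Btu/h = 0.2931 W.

Converting, Q̇_C = 14600 Btu/h = 4279 W, so COP_actual = Q̇_C/Ẇ = 4279/1230 = 3.479.
In absolute terms T_C = 265.93 K and T_H = 306.48 K, so ΔT = 40.56 K.
COP_Carnot = T_C/ΔT = 265.93/40.56 = 6.557.
η_II = COP_actual/COP_Carnot = 3.479/6.557 = 0.5306.

0.531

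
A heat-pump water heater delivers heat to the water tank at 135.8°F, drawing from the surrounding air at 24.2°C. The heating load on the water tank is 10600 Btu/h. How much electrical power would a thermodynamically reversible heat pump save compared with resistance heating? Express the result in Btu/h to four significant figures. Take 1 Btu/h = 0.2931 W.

In absolute terms T_C = 297.35 K and T_H = 330.82 K, so ΔT = 33.47 K.
COP_Carnot = T_H/ΔT = 330.82/33.47 = 9.885.
Resistance heating needs Ẇ_res = Q̇_H = 10600 Btu/h; the reversible heat pump needs only Ẇ_hp = Q̇_H/COP = 1072 Btu/h.
Saving = 10600 − 1072 = 9528 Btu/h.

9528 Btu/h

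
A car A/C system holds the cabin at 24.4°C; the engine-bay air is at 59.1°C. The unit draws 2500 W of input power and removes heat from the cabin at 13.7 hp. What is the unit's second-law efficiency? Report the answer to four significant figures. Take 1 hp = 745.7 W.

Converting, Q̇_C = 13.70 hp = 10220 W, so COP_actual = Q̇_C/Ẇ = 10220/2500 = 4.086.
In absolute terms T_C = 297.55 K and T_H = 332.25 K, so ΔT = 34.70 K.
COP_Carnot = T_C/ΔT = 297.55/34.70 = 8.575.
η_II = COP_actual/COP_Carnot = 4.086/8.575 = 0.4766.

0.4766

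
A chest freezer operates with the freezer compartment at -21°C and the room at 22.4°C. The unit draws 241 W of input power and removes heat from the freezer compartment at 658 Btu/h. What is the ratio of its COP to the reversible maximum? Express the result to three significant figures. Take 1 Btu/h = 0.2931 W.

0.138

Converting, Q̇_C = 658.0 Btu/h = 192.9 W, so COP_actual = Q̇_C/Ẇ = 192.9/241.0 = 0.8002.
In absolute terms T_C = 252.15 K and T_H = 295.55 K, so ΔT = 43.40 K.
COP_Carnot = T_C/ΔT = 252.15/43.40 = 5.810.
η_II = COP_actual/COP_Carnot = 0.8002/5.810 = 0.1377.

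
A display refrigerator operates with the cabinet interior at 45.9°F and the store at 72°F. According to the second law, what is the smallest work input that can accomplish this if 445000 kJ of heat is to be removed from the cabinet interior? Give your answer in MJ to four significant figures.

In absolute terms T_C = 280.87 K and T_H = 295.37 K, so ΔT = 14.50 K.
The reversible limit is COP_R = T_C/ΔT = 19.37, so W_min = Q_C/COP = Q_C·ΔT/T_C.
W_min = 445000 × 14.50/280.87 = 22970 kJ = 22.97 MJ.

22.97 MJ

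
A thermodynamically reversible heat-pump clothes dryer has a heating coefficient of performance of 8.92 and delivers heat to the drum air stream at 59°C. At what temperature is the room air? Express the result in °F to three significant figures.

COP_HP = T_H/(T_H − T_C) gives T_H − T_C = T_H/COP.
With T_H = 332.15 K, T_C = 332.15 × (1 − 1/8.92) = 294.91 K.
Converting, 294.91 K = 71.17°F.

71.2 °F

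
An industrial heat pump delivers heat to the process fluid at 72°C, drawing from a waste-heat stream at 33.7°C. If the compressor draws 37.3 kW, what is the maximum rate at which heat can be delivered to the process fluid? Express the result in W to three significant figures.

336000 W

In absolute terms T_C = 306.85 K and T_H = 345.15 K, so ΔT = 38.30 K.
COP_Carnot = T_H/ΔT = 345.15/38.30 = 9.012.
Q̇_max = COP_Carnot × Ẇ = 9.012 × 37.30 kW = 336.1 kW = 336100 W.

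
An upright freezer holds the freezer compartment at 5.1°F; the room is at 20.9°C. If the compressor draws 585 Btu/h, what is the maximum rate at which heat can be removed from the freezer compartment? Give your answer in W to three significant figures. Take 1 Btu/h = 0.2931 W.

In absolute terms T_C = 258.21 K and T_H = 294.05 K, so ΔT = 35.84 K.
COP_Carnot = T_C/ΔT = 258.21/35.84 = 7.204.
Q̇_max = COP_Carnot × Ẇ = 7.204 × 585.0 Btu/h = 4214 Btu/h = 1235 W.

1240 W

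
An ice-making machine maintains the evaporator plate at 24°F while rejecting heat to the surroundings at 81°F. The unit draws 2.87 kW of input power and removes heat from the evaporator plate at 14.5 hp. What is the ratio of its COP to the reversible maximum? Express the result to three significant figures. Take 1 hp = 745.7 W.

0.444

Converting, Q̇_C = 14.50 hp = 10.81 kW, so COP_actual = Q̇_C/Ẇ = 10.81/2.870 = 3.767.
In absolute terms T_C = 268.71 K and T_H = 300.37 K, so ΔT = 31.67 K.
COP_Carnot = T_C/ΔT = 268.71/31.67 = 8.485.
η_II = COP_actual/COP_Carnot = 3.767/8.485 = 0.4440.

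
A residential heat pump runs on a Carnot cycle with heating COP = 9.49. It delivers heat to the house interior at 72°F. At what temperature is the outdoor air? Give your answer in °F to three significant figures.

16.0 °F

COP_HP = T_H/(T_H − T_C) gives T_H − T_C = T_H/COP.
With T_H = 295.37 K, T_C = 295.37 × (1 − 1/9.49) = 264.25 K.
Converting, 264.25 K = 15.98°F.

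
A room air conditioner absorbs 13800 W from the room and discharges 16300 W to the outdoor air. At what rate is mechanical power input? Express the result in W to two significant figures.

2500 W

For a cyclic device the first law requires Q̇_H = Q̇_C + Ẇ.
Ẇ = Q̇_H − Q̇_C = 2500 W.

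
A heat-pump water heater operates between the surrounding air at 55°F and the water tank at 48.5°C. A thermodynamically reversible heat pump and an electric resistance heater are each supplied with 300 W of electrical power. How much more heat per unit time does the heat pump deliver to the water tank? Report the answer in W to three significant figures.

In absolute terms T_C = 285.93 K and T_H = 321.65 K, so ΔT = 35.72 K.
COP_Carnot = T_H/ΔT = 321.65/35.72 = 9.004.
The heat pump delivers Q̇_H = COP × Ẇ = 2701 W; the resistance heater delivers Ẇ = 300.0 W.
Extra = (COP − 1)·Ẇ = 2401 W.

2400 W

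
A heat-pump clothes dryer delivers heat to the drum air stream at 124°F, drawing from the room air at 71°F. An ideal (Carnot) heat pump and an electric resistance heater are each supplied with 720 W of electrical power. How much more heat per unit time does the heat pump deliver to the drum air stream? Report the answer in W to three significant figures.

7210 W

In absolute terms T_C = 294.82 K and T_H = 324.26 K, so ΔT = 29.44 K.
COP_Carnot = T_H/ΔT = 324.26/29.44 = 11.01.
The heat pump delivers Q̇_H = COP × Ẇ = 7929 W; the resistance heater delivers Ẇ = 720.0 W.
Extra = (COP − 1)·Ẇ = 7209 W.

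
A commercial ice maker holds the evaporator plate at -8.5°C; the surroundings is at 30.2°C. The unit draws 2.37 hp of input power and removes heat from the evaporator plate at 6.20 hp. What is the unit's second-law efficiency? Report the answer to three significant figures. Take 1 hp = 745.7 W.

0.383

COP_actual = Q̇_C/Ẇ = 6.200/2.370 = 2.616.
In absolute terms T_C = 264.65 K and T_H = 303.35 K, so ΔT = 38.70 K.
COP_Carnot = T_C/ΔT = 264.65/38.70 = 6.839.
η_II = COP_actual/COP_Carnot = 2.616/6.839 = 0.3825.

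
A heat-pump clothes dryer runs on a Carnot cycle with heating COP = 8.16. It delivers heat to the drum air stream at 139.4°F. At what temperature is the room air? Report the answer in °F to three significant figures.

66.0 °F

COP_HP = T_H/(T_H − T_C) gives T_H − T_C = T_H/COP.
With T_H = 332.82 K, T_C = 332.82 × (1 − 1/8.16) = 292.03 K.
Converting, 292.03 K = 65.98°F.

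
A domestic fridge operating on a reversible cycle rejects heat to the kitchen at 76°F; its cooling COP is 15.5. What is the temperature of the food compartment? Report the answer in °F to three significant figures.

43.5 °F

For a Carnot refrigerator COP_R = T_C/(T_H − T_C), so T_C = COP·T_H/(1 + COP).
With T_H = 297.59 K, T_C = 15.5 × 297.59/16.50 = 279.56 K.
Converting, 279.56 K = 43.54°F.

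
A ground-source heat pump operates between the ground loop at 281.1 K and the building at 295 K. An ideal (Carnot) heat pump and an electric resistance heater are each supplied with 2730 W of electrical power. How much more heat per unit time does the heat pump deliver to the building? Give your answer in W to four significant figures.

The reservoir spacing is ΔT = 295 − 281.1 = 13.90 K.
COP_Carnot = T_H/ΔT = 295.00/13.90 = 21.22.
The heat pump delivers Q̇_H = COP × Ẇ = 57940 W; the resistance heater delivers Ẇ = 2730 W.
Extra = (COP − 1)·Ẇ = 55210 W.

55210 W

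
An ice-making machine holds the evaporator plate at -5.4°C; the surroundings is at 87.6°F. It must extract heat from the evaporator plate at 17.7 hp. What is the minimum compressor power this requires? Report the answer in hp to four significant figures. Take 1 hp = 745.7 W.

2.399 hp

In absolute terms T_C = 267.75 K and T_H = 304.04 K, so ΔT = 36.29 K.
COP_Carnot = T_C/ΔT = 267.75/36.29 = 7.378.
Ẇ_min = Q̇/COP_Carnot = 17.70/7.378 = 2.399 hp.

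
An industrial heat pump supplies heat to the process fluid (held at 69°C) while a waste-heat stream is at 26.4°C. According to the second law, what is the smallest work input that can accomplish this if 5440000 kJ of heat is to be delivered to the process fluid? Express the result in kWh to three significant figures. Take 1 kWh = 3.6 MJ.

188 kWh

In absolute terms T_C = 299.55 K and T_H = 342.15 K, so ΔT = 42.60 K.
The reversible limit is COP_HP = T_H/ΔT = 8.032, so W_min = Q_H/COP = Q_H·ΔT/T_H.
W_min = 5440000 × 42.60/342.15 = 677300 kJ = 188.1 kWh.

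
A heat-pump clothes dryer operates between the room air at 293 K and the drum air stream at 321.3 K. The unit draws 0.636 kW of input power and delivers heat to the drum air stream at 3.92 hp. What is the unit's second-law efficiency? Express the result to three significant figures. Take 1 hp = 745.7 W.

0.405

Converting, Q̇_H = 3.920 hp = 2.923 kW, so COP_actual = Q̇_H/Ẇ = 2.923/0.6360 = 4.596.
The reservoir spacing is ΔT = 321.3 − 293 = 28.30 K.
COP_Carnot = T_H/ΔT = 321.30/28.30 = 11.35.
η_II = COP_actual/COP_Carnot = 4.596/11.35 = 0.4048.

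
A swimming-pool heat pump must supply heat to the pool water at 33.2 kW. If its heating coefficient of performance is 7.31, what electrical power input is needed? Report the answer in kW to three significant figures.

Ẇ = Q̇_H/COP_HP = 33.20/7.31 = 4.542 kW.

4.54 kW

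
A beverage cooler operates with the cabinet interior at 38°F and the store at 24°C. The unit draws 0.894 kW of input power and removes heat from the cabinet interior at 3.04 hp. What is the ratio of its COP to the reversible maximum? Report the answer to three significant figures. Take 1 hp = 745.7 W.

Converting, Q̇_C = 3.040 hp = 2.267 kW, so COP_actual = Q̇_C/Ẇ = 2.267/0.8940 = 2.536.
In absolute terms T_C = 276.48 K and T_H = 297.15 K, so ΔT = 20.67 K.
COP_Carnot = T_C/ΔT = 276.48/20.67 = 13.38.
η_II = COP_actual/COP_Carnot = 2.536/13.38 = 0.1895.

0.190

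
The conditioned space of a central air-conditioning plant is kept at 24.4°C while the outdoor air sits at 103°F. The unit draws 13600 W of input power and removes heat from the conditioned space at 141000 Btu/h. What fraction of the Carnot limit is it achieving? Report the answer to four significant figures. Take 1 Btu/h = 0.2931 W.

Converting, Q̇_C = 141000 Btu/h = 41330 W, so COP_actual = Q̇_C/Ẇ = 41330/13600 = 3.039.
In absolute terms T_C = 297.55 K and T_H = 312.59 K, so ΔT = 15.04 K.
COP_Carnot = T_C/ΔT = 297.55/15.04 = 19.78.
η_II = COP_actual/COP_Carnot = 3.039/19.78 = 0.1536.

0.1536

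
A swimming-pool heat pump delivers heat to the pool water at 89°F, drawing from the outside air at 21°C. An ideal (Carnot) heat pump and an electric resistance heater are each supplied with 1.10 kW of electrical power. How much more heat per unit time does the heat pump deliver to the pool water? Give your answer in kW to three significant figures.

In absolute terms T_C = 294.15 K and T_H = 304.82 K, so ΔT = 10.67 K.
COP_Carnot = T_H/ΔT = 304.82/10.67 = 28.58.
The heat pump delivers Q̇_H = COP × Ẇ = 31.43 kW; the resistance heater delivers Ẇ = 1.100 kW.
Extra = (COP − 1)·Ẇ = 30.33 kW.

30.3 kW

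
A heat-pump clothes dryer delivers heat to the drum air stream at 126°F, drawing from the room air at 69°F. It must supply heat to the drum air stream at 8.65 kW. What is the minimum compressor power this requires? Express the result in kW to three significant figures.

0.842 kW

In absolute terms T_C = 293.71 K and T_H = 325.37 K, so ΔT = 31.67 K.
COP_Carnot = T_H/ΔT = 325.37/31.67 = 10.27.
Ẇ_min = Q̇/COP_Carnot = 8.650/10.27 = 0.8419 kW.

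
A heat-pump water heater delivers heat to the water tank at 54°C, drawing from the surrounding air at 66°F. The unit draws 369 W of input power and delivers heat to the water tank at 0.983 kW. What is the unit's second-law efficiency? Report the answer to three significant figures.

0.286

Converting, Q̇_H = 0.9830 kW = 983.0 W, so COP_actual = Q̇_H/Ẇ = 983.0/369.0 = 2.664.
In absolute terms T_C = 292.04 K and T_H = 327.15 K, so ΔT = 35.11 K.
COP_Carnot = T_H/ΔT = 327.15/35.11 = 9.318.
η_II = COP_actual/COP_Carnot = 2.664/9.318 = 0.2859.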